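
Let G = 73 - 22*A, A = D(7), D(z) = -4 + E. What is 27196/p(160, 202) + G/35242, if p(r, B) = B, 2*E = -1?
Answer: 239619044/1779721 ≈ 134.64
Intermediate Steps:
E = -½ (E = (½)*(-1) = -½ ≈ -0.50000)
D(z) = -9/2 (D(z) = -4 - ½ = -9/2)
A = -9/2 ≈ -4.5000
G = 172 (G = 73 - 22*(-9/2) = 73 + 99 = 172)
27196/p(160, 202) + G/35242 = 27196/202 + 172/35242 = 27196*(1/202) + 172*(1/35242) = 13598/101 + 86/17621 = 239619044/1779721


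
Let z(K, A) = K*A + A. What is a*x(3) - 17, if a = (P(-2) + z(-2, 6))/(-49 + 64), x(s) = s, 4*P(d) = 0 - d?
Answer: -181/10 ≈ -18.100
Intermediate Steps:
P(d) = -d/4 (P(d) = (0 - d)/4 = (-d)/4 = -d/4)
z(K, A) = A + A*K (z(K, A) = A*K + A = A + A*K)
a = -11/30 (a = (-¼*(-2) + 6*(1 - 2))/(-49 + 64) = (½ + 6*(-1))/15 = (½ - 6)*(1/15) = -11/2*1/15 = -11/30 ≈ -0.36667)
a*x(3) - 17 = -11/30*3 - 17 = -11/10 - 17 = -181/10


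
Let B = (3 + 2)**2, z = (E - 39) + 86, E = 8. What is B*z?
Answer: 1375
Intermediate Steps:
z = 55 (z = (8 - 39) + 86 = -31 + 86 = 55)
B = 25 (B = 5**2 = 25)
B*z = 25*55 = 1375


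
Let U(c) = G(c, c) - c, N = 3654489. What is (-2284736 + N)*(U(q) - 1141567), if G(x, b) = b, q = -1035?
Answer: -1563664822951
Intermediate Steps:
U(c) = 0 (U(c) = c - c = 0)
(-2284736 + N)*(U(q) - 1141567) = (-2284736 + 3654489)*(0 - 1141567) = 1369753*(-1141567) = -1563664822951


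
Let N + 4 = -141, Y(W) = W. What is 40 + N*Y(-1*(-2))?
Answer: -250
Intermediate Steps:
N = -145 (N = -4 - 141 = -145)
40 + N*Y(-1*(-2)) = 40 - (-145)*(-2) = 40 - 145*2 = 40 - 290 = -250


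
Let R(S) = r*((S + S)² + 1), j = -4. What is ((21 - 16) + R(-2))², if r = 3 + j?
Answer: 144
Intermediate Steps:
r = -1 (r = 3 - 4 = -1)
R(S) = -1 - 4*S² (R(S) = -((S + S)² + 1) = -((2*S)² + 1) = -(4*S² + 1) = -(1 + 4*S²) = -1 - 4*S²)
((21 - 16) + R(-2))² = ((21 - 16) + (-1 - 4*(-2)²))² = (5 + (-1 - 4*4))² = (5 + (-1 - 16))² = (5 - 17)² = (-12)² = 144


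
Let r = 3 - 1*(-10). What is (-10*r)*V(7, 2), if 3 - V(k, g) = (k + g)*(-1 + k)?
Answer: 6630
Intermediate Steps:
V(k, g) = 3 - (-1 + k)*(g + k) (V(k, g) = 3 - (k + g)*(-1 + k) = 3 - (g + k)*(-1 + k) = 3 - (-1 + k)*(g + k))
r = 13 (r = 3 + 10 = 13)
(-10*r)*V(7, 2) = (-10*13)*(3 + 2 + 7 - 1*7**2 - 1*2*7) = -130*(3 + 2 + 7 - 1*49 - 14) = -130*(3 + 2 + 7 - 49 - 14) = -130*(-51) = 6630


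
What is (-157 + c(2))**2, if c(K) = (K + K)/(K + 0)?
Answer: 24025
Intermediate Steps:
c(K) = 2 (c(K) = (2*K)/K = 2)
(-157 + c(2))**2 = (-157 + 2)**2 = (-155)**2 = 24025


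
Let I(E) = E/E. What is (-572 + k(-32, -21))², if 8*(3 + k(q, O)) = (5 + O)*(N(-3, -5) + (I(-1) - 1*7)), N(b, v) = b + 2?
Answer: 314721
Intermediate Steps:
I(E) = 1
N(b, v) = 2 + b
k(q, O) = -59/8 - 7*O/8 (k(q, O) = -3 + ((5 + O)*((2 - 3) + (1 - 1*7)))/8 = -3 + ((5 + O)*(-1 + (1 - 7)))/8 = -3 + ((5 + O)*(-1 - 6))/8 = -3 + ((5 + O)*(-7))/8 = -3 + (-35 - 7*O)/8 = -3 + (-35/8 - 7*O/8) = -59/8 - 7*O/8)
(-572 + k(-32, -21))² = (-572 + (-59/8 - 7/8*(-21)))² = (-572 + (-59/8 + 147/8))² = (-572 + 11)² = (-561)² = 314721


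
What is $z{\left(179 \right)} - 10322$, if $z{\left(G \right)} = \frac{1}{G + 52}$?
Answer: $- \frac{2384381}{231} \approx -10322.0$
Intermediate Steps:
$z{\left(G \right)} = \frac{1}{52 + G}$
$z{\left(179 \right)} - 10322 = \frac{1}{52 + 179} - 10322 = \frac{1}{231} - 10322 = - \frac{2384381}{231}$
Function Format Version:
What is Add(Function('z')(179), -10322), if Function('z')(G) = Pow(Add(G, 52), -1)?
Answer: Rational(-2384381, 231) ≈ -10322.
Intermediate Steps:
Function('z')(G) = Pow(Add(52, G), -1)
Add(Function('z')(179), -10322) = Add(Pow(Add(52, 179), -1), -10322) = Add(Pow(231, -1), -10322) = Add(Rational(1, 231), -10322) = Rational(-2384381, 231)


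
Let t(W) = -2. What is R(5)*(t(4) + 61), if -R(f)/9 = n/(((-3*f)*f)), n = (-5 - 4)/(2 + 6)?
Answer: -1593/200 ≈ -7.9650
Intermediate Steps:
n = -9/8 ≈ -1.1250
R(f) = -27/(8*f²) (R(f) = -(-81)/(8*((-3*f)*f)) = -(-81)/(8*((-3*f²))) = -(-81)*(-1/(3*f²))/8 = -27/(8*f²))
R(5)*(t(4) + 61) = (-27/8/5²)*(-2 + 61) = -27/8*1/25*59 = -27/200*59 = -1593/200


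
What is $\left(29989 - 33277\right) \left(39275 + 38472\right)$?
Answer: $-255632136$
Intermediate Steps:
$\left(29989 - 33277\right) \left(39275 + 38472\right) = \left(29989 - 33277\right) 77747 = \left(-3288\right) 77747 = -255632136$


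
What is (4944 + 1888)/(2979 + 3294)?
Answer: 6832/6273 ≈ 1.0891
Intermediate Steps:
(4944 + 1888)/(2979 + 3294) = 6832/6273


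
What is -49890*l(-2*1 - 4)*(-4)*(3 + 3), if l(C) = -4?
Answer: -4789440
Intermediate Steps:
-49890*l(-2*1 - 4)*(-4)*(3 + 3) = -49890*(-4*(-4))*(3 + 3) = -798240*6 = -49890*96 = -4789440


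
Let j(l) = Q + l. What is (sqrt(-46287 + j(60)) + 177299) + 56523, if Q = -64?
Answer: 233822 + I*sqrt(46291) ≈ 2.3382e+5 + 215.15*I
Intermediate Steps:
j(l) = -64 + l
(sqrt(-46287 + j(60)) + 177299) + 56523 = (sqrt(-46287 + (-64 + 60)) + 177299) + 56523 = (sqrt(-46287 - 4) + 177299) + 56523 = (sqrt(-46291) + 177299) + 56523 = (I*sqrt(46291) + 177299) + 56523 = (177299 + I*sqrt(46291)) + 56523 = 233822 + I*sqrt(46291)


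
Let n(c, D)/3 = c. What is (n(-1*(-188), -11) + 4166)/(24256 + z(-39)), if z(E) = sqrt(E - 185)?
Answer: 717068/3677211 - 473*I*sqrt(14)/14708844 ≈ 0.195 - 0.00012032*I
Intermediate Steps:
z(E) = sqrt(-185 + E)
n(c, D) = 3*c
(n(-1*(-188), -11) + 4166)/(24256 + z(-39)) = (3*(-1*(-188)) + 4166)/(24256 + sqrt(-185 - 39)) = (3*188 + 4166)/(24256 + sqrt(-224)) = (564 + 4166)/(24256 + 4*I*sqrt(14)) = 4730/(24256 + 4*I*sqrt(14))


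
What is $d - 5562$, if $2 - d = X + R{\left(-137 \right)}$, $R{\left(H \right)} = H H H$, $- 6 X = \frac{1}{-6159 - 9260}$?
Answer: $\frac{237371773601}{92514} \approx 2.5658 \cdot 10^{6}$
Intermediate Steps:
$X = \frac{1}{92514}$ ($X = - \frac{1}{6 \left(-6159 - 9260\right)} = - \frac{1}{6 \left(-15419\right)} = \left(- \frac{1}{6}\right) \left(- \frac{1}{15419}\right) = \frac{1}{92514} \approx 1.0809 \cdot 10^{-5}$)
$R{\left(H \right)} = H^{3}$ ($R{\left(H \right)} = H H^{2} = H^{3}$)
$d = \frac{237886336469}{92514}$ ($d = 2 - \left(\frac{1}{92514} + \left(-137\right)^{3}\right) = 2 - \left(\frac{1}{92514} - 2571353\right) = 2 - - \frac{237886151441}{92514} = 2 + \frac{237886151441}{92514} = \frac{237886336469}{92514} \approx 2.5714 \cdot 10^{6}$)
$d - 5562 = \frac{237886336469}{92514} - 5562 = \frac{237371773601}{92514}$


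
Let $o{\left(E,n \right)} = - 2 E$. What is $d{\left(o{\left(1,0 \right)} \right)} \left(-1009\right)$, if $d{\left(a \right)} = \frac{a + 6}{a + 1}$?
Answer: $4036$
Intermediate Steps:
$d{\left(a \right)} = \frac{6 + a}{1 + a}$
$d{\left(o{\left(1,0 \right)} \right)} \left(-1009\right) = \frac{6 - 2}{1 - 2} \left(-1009\right) = \frac{1}{-1} \cdot 4 \left(-1009\right) = \left(-1\right) 4 \left(-1009\right) = \left(-4\right) \left(-1009\right) = 4036$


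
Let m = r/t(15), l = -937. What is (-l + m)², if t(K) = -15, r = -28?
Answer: 198330889/225 ≈ 8.8147e+5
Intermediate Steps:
m = 28/15 (m = -28/(-15) = -28*(-1/15) = 28/15 ≈ 1.8667)
(-l + m)² = (-1*(-937) + 28/15)² = (937 + 28/15)² = (14083/15)² = 198330889/225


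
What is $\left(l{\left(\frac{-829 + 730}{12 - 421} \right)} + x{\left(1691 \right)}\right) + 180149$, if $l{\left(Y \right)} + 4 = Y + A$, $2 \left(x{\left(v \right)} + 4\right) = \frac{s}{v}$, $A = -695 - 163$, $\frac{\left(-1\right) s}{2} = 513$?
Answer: $\frac{6526078251}{36401} \approx 1.7928 \cdot 10^{5}$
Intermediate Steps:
$s = -1026$ ($s = \left(-2\right) 513 = -1026$)
$A = -858$ ($A = -695 - 163 = -858$)
$x{\left(v \right)} = -4 - \frac{513}{v}$ ($x{\left(v \right)} = -4 + \frac{\left(-1026\right) \frac{1}{v}}{2} = -4 - \frac{513}{v}$)
$l{\left(Y \right)} = -862 + Y$ ($l{\left(Y \right)} = -4 + \left(Y - 858\right) = -4 + \left(-858 + Y\right) = -862 + Y$)
$\left(l{\left(\frac{-829 + 730}{12 - 421} \right)} + x{\left(1691 \right)}\right) + 180149 = \left(\left(-862 + \frac{-829 + 730}{12 - 421}\right) - \left(4 + \frac{513}{1691}\right)\right) + 180149 = \left(\left(-862 - \frac{99}{-409}\right) - \frac{383}{89}\right) + 180149 = \left(\left(-862 - - \frac{99}{409}\right) - \frac{383}{89}\right) + 180149 = \left(\left(-862 + \frac{99}{409}\right) - \frac{383}{89}\right) + 180149 = \left(- \frac{352459}{409} - \frac{383}{89}\right) + 180149 = - \frac{31525498}{36401} + 180149 = \frac{6526078251}{36401}$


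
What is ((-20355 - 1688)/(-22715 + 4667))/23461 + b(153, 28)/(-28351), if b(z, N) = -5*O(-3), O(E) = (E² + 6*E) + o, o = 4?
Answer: -211928981/255414839424 ≈ -0.00082974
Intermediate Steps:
O(E) = 4 + E² + 6*E (O(E) = (E² + 6*E) + 4 = 4 + E² + 6*E)
b(z, N) = 25 (b(z, N) = -5*(4 + (-3)² + 6*(-3)) = -5*(4 + 9 - 18) = -5*(-5) = 25)
((-20355 - 1688)/(-22715 + 4667))/23461 + b(153, 28)/(-28351) = ((-20355 - 1688)/(-22715 + 4667))/23461 + 25/(-28351) = -22043/(-18048)*(1/23461) + 25*(-1/28351) = -22043*(-1/18048)*(1/23461) - 25/28351 = (469/384)*(1/23461) - 25/28351 = 469/9009024 - 25/28351 = -211928981/255414839424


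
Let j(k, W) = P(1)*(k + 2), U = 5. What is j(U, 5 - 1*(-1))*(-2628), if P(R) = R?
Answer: -18396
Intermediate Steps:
j(k, W) = 2 + k (j(k, W) = 1*(k + 2) = 1*(2 + k) = 2 + k)
j(U, 5 - 1*(-1))*(-2628) = (2 + 5)*(-2628) = 7*(-2628) = -18396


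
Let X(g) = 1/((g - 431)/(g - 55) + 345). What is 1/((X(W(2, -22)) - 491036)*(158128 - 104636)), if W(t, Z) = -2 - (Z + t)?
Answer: -6589/173069952434766 ≈ -3.8071e-11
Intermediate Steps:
W(t, Z) = -2 - Z - t (W(t, Z) = -2 + (-Z - t) = -2 - Z - t)
X(g) = 1/(345 + (-431 + g)/(-55 + g)) (X(g) = 1/((-431 + g)/(-55 + g) + 345) = 1/(345 + (-431 + g)/(-55 + g)))
1/((X(W(2, -22)) - 491036)*(158128 - 104636)) = 1/(((-55 + (-2 - 1*(-22) - 1*2))/(2*(-9703 + 173*(-2 - 1*(-22) - 1*2))) - 491036)*(158128 - 104636)) = 1/(((-55 + (-2 + 22 - 2))/(2*(-9703 + 173*(-2 + 22 - 2))) - 491036)*53492) = 1/(((-55 + 18)/(2*(-9703 + 173*18)) - 491036)*53492) = 1/(((1/2)*(-37)/(-9703 + 3114) - 491036)*53492) = 1/(((1/2)*(-37)/(-6589) - 491036)*53492) = 1/(((1/2)*(-1/6589)*(-37) - 491036)*53492) = 1/((37/13178 - 491036)*53492) = 1/(-6470872371/13178*53492) = 1/(-173069952434766/6589) = -6589/173069952434766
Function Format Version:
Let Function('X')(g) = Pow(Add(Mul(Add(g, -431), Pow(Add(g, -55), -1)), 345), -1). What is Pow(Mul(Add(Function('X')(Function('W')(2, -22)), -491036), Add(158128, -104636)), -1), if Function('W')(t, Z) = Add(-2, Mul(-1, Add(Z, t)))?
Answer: Rational(-6589, 173069952434766) ≈ -3.8071e-11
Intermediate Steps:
Function('W')(t, Z) = Add(-2, Mul(-1, Z), Mul(-1, t)) (Function('W')(t, Z) = Add(-2, Add(Mul(-1, Z), Mul(-1, t))) = Add(-2, Mul(-1, Z), Mul(-1, t)))
Function('X')(g) = Pow(Add(345, Mul(Pow(Add(-55, g), -1), Add(-431, g))), -1) (Function('X')(g) = Pow(Add(Mul(Add(-431, g), Pow(Add(-55, g), -1)), 345), -1) = Pow(Add(Mul(Pow(Add(-55, g), -1), Add(-431, g)), 345), -1) = Pow(Add(345, Mul(Pow(Add(-55, g), -1), Add(-431, g))), -1))
Pow(Mul(Add(Function('X')(Function('W')(2, -22)), -491036), Add(158128, -104636)), -1) = Pow(Mul(Add(Mul(Rational(1, 2), Pow(Add(-9703, Mul(173, Add(-2, Mul(-1, -22), Mul(-1, 2)))), -1), Add(-55, Add(-2, Mul(-1, -22), Mul(-1, 2)))), -491036), Add(158128, -104636)), -1) = Pow(Mul(Add(Mul(Rational(1, 2), Pow(Add(-9703, Mul(173, Add(-2, 22, -2))), -1), Add(-55, Add(-2, 22, -2))), -491036), 53492), -1) = Pow(Mul(Add(Mul(Rational(1, 2), Pow(Add(-9703, Mul(173, 18)), -1), Add(-55, 18)), -491036), 53492), -1) = Pow(Mul(Add(Mul(Rational(1, 2), Pow(Add(-9703, 3114), -1), -37), -491036), 53492), -1) = Pow(Mul(Add(Mul(Rational(1, 2), Pow(-6589, -1), -37), -491036), 53492), -1) = Pow(Mul(Add(Mul(Rational(1, 2), Rational(-1, 6589), -37), -491036), 53492), -1) = Pow(Mul(Add(Rational(37, 13178), -491036), 53492), -1) = Pow(Mul(Rational(-6470872371, 13178), 53492), -1) = Pow(Rational(-173069952434766, 6589), -1) = Rational(-6589, 173069952434766)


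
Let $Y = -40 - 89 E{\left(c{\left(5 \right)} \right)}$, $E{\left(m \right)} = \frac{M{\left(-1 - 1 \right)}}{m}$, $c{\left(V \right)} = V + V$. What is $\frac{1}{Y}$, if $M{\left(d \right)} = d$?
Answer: $- \frac{5}{111} \approx -0.045045$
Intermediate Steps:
$c{\left(V \right)} = 2 V$
$E{\left(m \right)} = - \frac{2}{m}$ ($E{\left(m \right)} = \frac{-1 - 1}{m} = - \frac{2}{m}$)
$Y = - \frac{111}{5}$ ($Y = -40 - 89 \left(- \frac{2}{2 \cdot 5}\right) = -40 - 89 \left(- \frac{2}{10}\right) = -40 - 89 \left(\left(-2\right) \frac{1}{10}\right) = -40 - - \frac{89}{5} = -40 + \frac{89}{5} = - \frac{111}{5} \approx -22.2$)
$\frac{1}{Y} = \frac{1}{- \frac{111}{5}} = - \frac{5}{111}$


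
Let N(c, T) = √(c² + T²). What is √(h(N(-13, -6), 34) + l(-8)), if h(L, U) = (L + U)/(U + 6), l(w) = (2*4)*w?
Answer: √(-25260 + 10*√205)/20 ≈ 7.9241*I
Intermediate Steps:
l(w) = 8*w
N(c, T) = √(T² + c²)
h(L, U) = (L + U)/(6 + U)
√(h(N(-13, -6), 34) + l(-8)) = √((√((-6)² + (-13)²) + 34)/(6 + 34) + 8*(-8)) = √((√(36 + 169) + 34)/40 - 64) = √((√205 + 34)/40 - 64) = √((34 + √205)/40 - 64) = √((17/20 + √205/40) - 64) = √(-1263/20 + √205/40)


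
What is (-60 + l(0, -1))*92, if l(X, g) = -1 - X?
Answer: -5612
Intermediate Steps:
(-60 + l(0, -1))*92 = (-60 + (-1 - 1*0))*92 = (-60 + (-1 + 0))*92 = (-60 - 1)*92 = -61*92 = -5612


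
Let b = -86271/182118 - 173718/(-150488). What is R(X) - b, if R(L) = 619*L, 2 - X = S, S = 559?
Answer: -787444942869729/2283881132 ≈ -3.4478e+5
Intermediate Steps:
X = -557 (X = 2 - 1*559 = 2 - 559 = -557)
b = 1554535373/2283881132 (b = -86271*1/182118 - 173718*(-1/150488) = -28757/60706 + 86859/75244 = 1554535373/2283881132 ≈ 0.68066)
R(X) - b = 619*(-557) - 1*1554535373/2283881132 = -344783 - 1554535373/2283881132 = -787444942869729/2283881132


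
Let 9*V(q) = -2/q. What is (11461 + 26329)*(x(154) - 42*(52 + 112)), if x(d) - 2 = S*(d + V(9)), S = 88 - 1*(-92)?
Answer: 7084340140/9 ≈ 7.8715e+8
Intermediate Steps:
S = 180 (S = 88 + 92 = 180)
V(q) = -2/(9*q) (V(q) = (-2/q)/9 = -2/(9*q))
x(d) = -22/9 + 180*d (x(d) = 2 + 180*(d - 2/9/9) = 2 + 180*(d - 2/9*⅑) = 2 + 180*(d - 2/81) = 2 + 180*(-2/81 + d) = 2 + (-40/9 + 180*d) = -22/9 + 180*d)
(11461 + 26329)*(x(154) - 42*(52 + 112)) = (11461 + 26329)*((-22/9 + 180*154) - 42*(52 + 112)) = 37790*((-22/9 + 27720) - 42*164) = 37790*(249458/9 - 6888) = 37790*(187466/9) = 7084340140/9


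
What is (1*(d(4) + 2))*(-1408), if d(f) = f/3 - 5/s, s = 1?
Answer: 7040/3 ≈ 2346.7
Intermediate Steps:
d(f) = -5 + f/3 (d(f) = f/3 - 5/1 = f*(⅓) - 5*1 = f/3 - 5 = -5 + f/3)
(1*(d(4) + 2))*(-1408) = (1*((-5 + (⅓)*4) + 2))*(-1408) = (1*((-5 + 4/3) + 2))*(-1408) = (1*(-11/3 + 2))*(-1408) = (1*(-5/3))*(-1408) = -5/3*(-1408) = 7040/3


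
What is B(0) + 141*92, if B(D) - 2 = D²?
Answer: 12974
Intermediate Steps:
B(D) = 2 + D²
B(0) + 141*92 = (2 + 0²) + 141*92 = (2 + 0) + 12972 = 2 + 12972 = 12974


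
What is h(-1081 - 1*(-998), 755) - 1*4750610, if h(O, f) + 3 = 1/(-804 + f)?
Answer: -232780038/49 ≈ -4.7506e+6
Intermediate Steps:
h(O, f) = -3 + 1/(-804 + f)
h(-1081 - 1*(-998), 755) - 1*4750610 = (2413 - 3*755)/(-804 + 755) - 1*4750610 = (2413 - 2265)/(-49) - 4750610 = -1/49*148 - 4750610 = -148/49 - 4750610 = -232780038/49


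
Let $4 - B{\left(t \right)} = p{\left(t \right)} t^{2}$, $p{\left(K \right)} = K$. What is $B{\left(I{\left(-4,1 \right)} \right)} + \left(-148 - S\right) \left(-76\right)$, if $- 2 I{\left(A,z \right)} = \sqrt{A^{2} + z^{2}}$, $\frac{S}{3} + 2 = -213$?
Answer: $-37768 + \frac{17 \sqrt{17}}{8} \approx -37759.0$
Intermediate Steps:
$S = -645$ ($S = -6 + 3 \left(-213\right) = -6 - 639 = -645$)
$I{\left(A,z \right)} = - \frac{\sqrt{A^{2} + z^{2}}}{2}$
$B{\left(t \right)} = 4 - t^{3}$ ($B{\left(t \right)} = 4 - t t^{2} = 4 - t^{3}$)
$B{\left(I{\left(-4,1 \right)} \right)} + \left(-148 - S\right) \left(-76\right) = \left(4 - \left(- \frac{\sqrt{\left(-4\right)^{2} + 1^{2}}}{2}\right)^{3}\right) + \left(-148 - -645\right) \left(-76\right) = \left(4 - \left(- \frac{\sqrt{16 + 1}}{2}\right)^{3}\right) + \left(-148 + 645\right) \left(-76\right) = \left(4 - \left(- \frac{\sqrt{17}}{2}\right)^{3}\right) + 497 \left(-76\right) = \left(4 - - \frac{17 \sqrt{17}}{8}\right) - 37772 = \left(4 + \frac{17 \sqrt{17}}{8}\right) - 37772 = -37768 + \frac{17 \sqrt{17}}{8}$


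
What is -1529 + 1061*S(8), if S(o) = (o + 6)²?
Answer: 206427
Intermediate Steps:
S(o) = (6 + o)²
-1529 + 1061*S(8) = -1529 + 1061*(6 + 8)² = -1529 + 1061*14² = -1529 + 1061*196 = -1529 + 207956 = 206427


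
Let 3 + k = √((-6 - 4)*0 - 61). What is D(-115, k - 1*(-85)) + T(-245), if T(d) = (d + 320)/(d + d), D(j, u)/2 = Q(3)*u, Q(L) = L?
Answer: 48201/98 + 6*I*√61 ≈ 491.85 + 46.862*I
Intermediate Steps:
k = -3 + I*√61 (k = -3 + √((-6 - 4)*0 - 61) = -3 + √(-10*0 - 61) = -3 + √(0 - 61) = -3 + √(-61) = -3 + I*√61 ≈ -3.0 + 7.8102*I)
D(j, u) = 6*u (D(j, u) = 2*(3*u) = 6*u)
T(d) = (320 + d)/(2*d) (T(d) = (320 + d)/((2*d)) = (320 + d)*(1/(2*d)) = (320 + d)/(2*d))
D(-115, k - 1*(-85)) + T(-245) = 6*((-3 + I*√61) - 1*(-85)) + (½)*(320 - 245)/(-245) = 6*((-3 + I*√61) + 85) + (½)*(-1/245)*75 = 6*(82 + I*√61) - 15/98 = (492 + 6*I*√61) - 15/98 = 48201/98 + 6*I*√61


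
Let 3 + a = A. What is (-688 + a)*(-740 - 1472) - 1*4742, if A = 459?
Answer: 508442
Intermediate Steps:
a = 456 (a = -3 + 459 = 456)
(-688 + a)*(-740 - 1472) - 1*4742 = (-688 + 456)*(-740 - 1472) - 1*4742 = -232*(-2212) - 4742 = 513184 - 4742 = 508442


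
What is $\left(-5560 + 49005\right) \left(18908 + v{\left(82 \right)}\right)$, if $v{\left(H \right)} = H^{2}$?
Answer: $1113582240$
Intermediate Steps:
$\left(-5560 + 49005\right) \left(18908 + v{\left(82 \right)}\right) = \left(-5560 + 49005\right) \left(18908 + 82^{2}\right) = 43445 \left(18908 + 6724\right) = 43445 \cdot 25632 = 1113582240$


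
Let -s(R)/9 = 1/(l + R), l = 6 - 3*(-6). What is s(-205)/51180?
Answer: 3/3087860 ≈ 9.7155e-7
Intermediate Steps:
l = 24 (l = 6 + 18 = 24)
s(R) = -9/(24 + R)
s(-205)/51180 = -9/(24 - 205)/51180 = -9/(-181)*(1/51180) = -9*(-1/181)*(1/51180) = (9/181)*(1/51180) = 3/3087860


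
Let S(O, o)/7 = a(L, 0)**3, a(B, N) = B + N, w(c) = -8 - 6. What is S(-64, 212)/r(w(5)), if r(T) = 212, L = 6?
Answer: 378/53 ≈ 7.1321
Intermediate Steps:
w(c) = -14
S(O, o) = 1512 (S(O, o) = 7*(6 + 0)**3 = 7*6**3 = 7*216 = 1512)
S(-64, 212)/r(w(5)) = 1512/212 = 1512*(1/212) = 378/53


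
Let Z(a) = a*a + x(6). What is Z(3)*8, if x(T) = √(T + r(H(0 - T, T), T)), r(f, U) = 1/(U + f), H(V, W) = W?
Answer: 72 + 4*√219/3 ≈ 91.732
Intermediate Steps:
x(T) = √(T + 1/(2*T)) (x(T) = √(T + 1/(T + T)) = √(T + 1/(2*T)))
Z(a) = a² + √219/6 (Z(a) = a*a + √(2/6 + 4*6)/2 = a² + √(2*(⅙) + 24)/2 = a² + √(⅓ + 24)/2 = a² + √(73/3)/2 = a² + (√219/3)/2 = a² + √219/6)
Z(3)*8 = (3² + √219/6)*8 = (9 + √219/6)*8 = 72 + 4*√219/3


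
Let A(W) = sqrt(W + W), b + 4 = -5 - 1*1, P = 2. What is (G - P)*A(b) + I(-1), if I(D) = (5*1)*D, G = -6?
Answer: -5 - 16*I*sqrt(5) ≈ -5.0 - 35.777*I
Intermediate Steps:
b = -10 (b = -4 + (-5 - 1*1) = -4 + (-5 - 1) = -4 - 6 = -10)
I(D) = 5*D
A(W) = sqrt(2)*sqrt(W) (A(W) = sqrt(2*W) = sqrt(2)*sqrt(W))
(G - P)*A(b) + I(-1) = (-6 - 1*2)*(sqrt(2)*sqrt(-10)) + 5*(-1) = (-6 - 2)*(sqrt(2)*(I*sqrt(10))) - 5 = -16*I*sqrt(5) - 5 = -5 - 16*I*sqrt(5)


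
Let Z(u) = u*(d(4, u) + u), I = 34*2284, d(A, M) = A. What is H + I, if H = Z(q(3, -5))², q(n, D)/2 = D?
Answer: 81256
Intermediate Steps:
q(n, D) = 2*D
I = 77656
Z(u) = u*(4 + u)
H = 3600 (H = ((2*(-5))*(4 + 2*(-5)))² = (-10*(4 - 10))² = (-10*(-6))² = 60² = 3600)
H + I = 3600 + 77656 = 81256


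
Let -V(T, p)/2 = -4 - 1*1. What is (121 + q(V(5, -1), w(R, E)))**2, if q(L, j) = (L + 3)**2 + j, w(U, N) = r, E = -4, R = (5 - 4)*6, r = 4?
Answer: 86436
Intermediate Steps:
V(T, p) = 10 (V(T, p) = -2*(-4 - 1*1) = -2*(-4 - 1) = -2*(-5) = 10)
R = 6 (R = 1*6 = 6)
w(U, N) = 4
q(L, j) = j + (3 + L)**2 (q(L, j) = (3 + L)**2 + j = j + (3 + L)**2)
(121 + q(V(5, -1), w(R, E)))**2 = (121 + (4 + (3 + 10)**2))**2 = (121 + (4 + 13**2))**2 = (121 + (4 + 169))**2 = (121 + 173)**2 = 294**2 = 86436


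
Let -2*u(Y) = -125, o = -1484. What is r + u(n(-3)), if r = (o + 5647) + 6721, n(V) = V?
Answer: 21893/2 ≈ 10947.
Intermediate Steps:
u(Y) = 125/2 (u(Y) = -½*(-125) = 125/2)
r = 10884 (r = (-1484 + 5647) + 6721 = 4163 + 6721 = 10884)
r + u(n(-3)) = 10884 + 125/2 = 21893/2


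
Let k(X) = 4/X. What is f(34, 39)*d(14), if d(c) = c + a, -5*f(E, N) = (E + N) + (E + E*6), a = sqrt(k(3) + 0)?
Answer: -4354/5 - 622*sqrt(3)/15 ≈ -942.62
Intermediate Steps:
a = 2*sqrt(3)/3 (a = sqrt(4/3 + 0) = sqrt(4/3) = 2*sqrt(3)/3 ≈ 1.1547)
f(E, N) = -8*E/5 - N/5 (f(E, N) = -((E + N) + (E + E*6))/5 = -((E + N) + (E + 6*E))/5 = -((E + N) + 7*E)/5 = -(N + 8*E)/5 = -8*E/5 - N/5)
d(c) = c + 2*sqrt(3)/3
f(34, 39)*d(14) = (-8/5*34 - 1/5*39)*(14 + 2*sqrt(3)/3) = (-272/5 - 39/5)*(14 + 2*sqrt(3)/3) = -311*(14 + 2*sqrt(3)/3)/5 = -4354/5 - 622*sqrt(3)/15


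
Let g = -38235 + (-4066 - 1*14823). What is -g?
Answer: 57124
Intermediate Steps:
g = -57124 (g = -38235 + (-4066 - 14823) = -38235 - 18889 = -57124)
-g = -1*(-57124) = 57124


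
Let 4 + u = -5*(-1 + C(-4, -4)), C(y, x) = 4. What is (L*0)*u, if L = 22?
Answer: 0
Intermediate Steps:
u = -19 (u = -4 - 5*(-1 + 4) = -4 - 5*3 = -4 - 15 = -19)
(L*0)*u = (22*0)*(-19) = 0*(-19) = 0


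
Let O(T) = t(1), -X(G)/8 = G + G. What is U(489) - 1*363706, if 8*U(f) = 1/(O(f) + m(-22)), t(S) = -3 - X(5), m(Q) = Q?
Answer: -160030639/440 ≈ -3.6371e+5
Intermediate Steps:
X(G) = -16*G (X(G) = -8*(G + G) = -16*G)
t(S) = 77 (t(S) = -3 - (-16)*5 = -3 - 1*(-80) = -3 + 80 = 77)
O(T) = 77
U(f) = 1/440 (U(f) = 1/(8*(77 - 22)) = (⅛)/55 = (⅛)*(1/55) = 1/440)
U(489) - 1*363706 = 1/440 - 1*363706 = 1/440 - 363706 = -160030639/440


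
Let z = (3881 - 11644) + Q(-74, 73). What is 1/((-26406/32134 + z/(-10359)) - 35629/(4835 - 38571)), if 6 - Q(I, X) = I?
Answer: 1871651385336/1826805934987 ≈ 1.0245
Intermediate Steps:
Q(I, X) = 6 - I
z = -7683 (z = (3881 - 11644) + (6 - 1*(-74)) = -7763 + (6 + 74) = -7763 + 80 = -7683)
1/((-26406/32134 + z/(-10359)) - 35629/(4835 - 38571)) = 1/((-26406/32134 - 7683/(-10359)) - 35629/(4835 - 38571)) = 1/((-26406*1/32134 - 7683*(-1/10359)) - 35629/(-33736)) = 1/((-13203/16067 + 2561/3453) - 35629*(-1/33736)) = 1/(-4442372/55479351 + 35629/33736) = 1/(1826805934987/1871651385336) = 1871651385336/1826805934987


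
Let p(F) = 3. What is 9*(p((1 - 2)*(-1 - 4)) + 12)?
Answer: 135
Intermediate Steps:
9*(p((1 - 2)*(-1 - 4)) + 12) = 9*(3 + 12) = 9*15 = 135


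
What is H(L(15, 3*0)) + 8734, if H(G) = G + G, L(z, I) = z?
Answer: 8764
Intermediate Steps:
H(G) = 2*G
H(L(15, 3*0)) + 8734 = 2*15 + 8734 = 30 + 8734 = 8764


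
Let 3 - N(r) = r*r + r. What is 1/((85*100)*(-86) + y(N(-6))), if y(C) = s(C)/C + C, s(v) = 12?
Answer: -9/6579247 ≈ -1.3679e-6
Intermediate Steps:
N(r) = 3 - r - r² (N(r) = 3 - (r*r + r) = 3 - (r² + r) = 3 - (r + r²) = 3 + (-r - r²) = 3 - r - r²)
y(C) = C + 12/C (y(C) = 12/C + C = C + 12/C)
1/((85*100)*(-86) + y(N(-6))) = 1/((85*100)*(-86) + ((3 - 1*(-6) - 1*(-6)²) + 12/(3 - 1*(-6) - 1*(-6)²))) = 1/(8500*(-86) + ((3 + 6 - 1*36) + 12/(3 + 6 - 1*36))) = 1/(-731000 + ((3 + 6 - 36) + 12/(3 + 6 - 36))) = 1/(-731000 + (-27 + 12/(-27))) = 1/(-731000 + (-27 + 12*(-1/27))) = 1/(-731000 + (-27 - 4/9)) = 1/(-731000 - 247/9) = 1/(-6579247/9) = -9/6579247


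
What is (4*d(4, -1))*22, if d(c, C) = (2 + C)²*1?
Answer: 88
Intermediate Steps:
d(c, C) = (2 + C)²
(4*d(4, -1))*22 = (4*(2 - 1)²)*22 = (4*1²)*22 = (4*1)*22 = 4*22 = 88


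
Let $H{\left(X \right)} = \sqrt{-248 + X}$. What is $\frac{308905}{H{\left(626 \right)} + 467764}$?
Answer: $\frac{72247319210}{109401579659} - \frac{926715 \sqrt{42}}{218803159318} \approx 0.66036$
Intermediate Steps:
$\frac{308905}{H{\left(626 \right)} + 467764} = \frac{308905}{\sqrt{-248 + 626} + 467764} = \frac{308905}{\sqrt{378} + 467764} = \frac{308905}{3 \sqrt{42} + 467764} = \frac{308905}{467764 + 3 \sqrt{42}}$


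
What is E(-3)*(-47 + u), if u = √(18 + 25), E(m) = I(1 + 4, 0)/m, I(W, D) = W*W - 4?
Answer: 329 - 7*√43 ≈ 283.10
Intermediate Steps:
I(W, D) = -4 + W² (I(W, D) = W² - 4 = -4 + W²)
E(m) = 21/m (E(m) = (-4 + (1 + 4)²)/m = (-4 + 5²)/m = (-4 + 25)/m = 21/m)
u = √43 ≈ 6.5574
E(-3)*(-47 + u) = (21/(-3))*(-47 + √43) = (21*(-⅓))*(-47 + √43) = -7*(-47 + √43) = 329 - 7*√43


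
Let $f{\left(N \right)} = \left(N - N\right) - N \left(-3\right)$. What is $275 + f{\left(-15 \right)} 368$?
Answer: $-16285$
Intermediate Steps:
$f{\left(N \right)} = 3 N$ ($f{\left(N \right)} = 0 - - 3 N = 0 + 3 N = 3 N$)
$275 + f{\left(-15 \right)} 368 = 275 + 3 \left(-15\right) 368 = 275 - 16560 = -16285$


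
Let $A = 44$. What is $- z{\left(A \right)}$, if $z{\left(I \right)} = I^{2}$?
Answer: $-1936$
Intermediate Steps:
$- z{\left(A \right)} = - 44^{2} = \left(-1\right) 1936 = -1936$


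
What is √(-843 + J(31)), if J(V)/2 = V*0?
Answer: I*√843 ≈ 29.034*I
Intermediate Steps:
J(V) = 0 (J(V) = 2*(V*0) = 2*0 = 0)
√(-843 + J(31)) = √(-843 + 0) = √(-843) = I*√843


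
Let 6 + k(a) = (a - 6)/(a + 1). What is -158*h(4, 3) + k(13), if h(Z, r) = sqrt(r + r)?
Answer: -11/2 - 158*sqrt(6) ≈ -392.52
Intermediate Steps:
k(a) = -6 + (-6 + a)/(1 + a) (k(a) = -6 + (a - 6)/(a + 1) = -6 + (-6 + a)/(1 + a))
h(Z, r) = sqrt(2)*sqrt(r) (h(Z, r) = sqrt(2*r) = sqrt(2)*sqrt(r))
-158*h(4, 3) + k(13) = -158*sqrt(2)*sqrt(3) + (-12 - 5*13)/(1 + 13) = -158*sqrt(6) + (-12 - 65)/14 = -158*sqrt(6) + (1/14)*(-77) = -158*sqrt(6) - 11/2 = -11/2 - 158*sqrt(6)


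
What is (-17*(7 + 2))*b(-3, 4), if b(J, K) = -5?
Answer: 765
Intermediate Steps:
(-17*(7 + 2))*b(-3, 4) = -17*(7 + 2)*(-5) = -17*9*(-5) = -153*(-5) = 765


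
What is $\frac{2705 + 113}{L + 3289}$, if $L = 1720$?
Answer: $\frac{2818}{5009} \approx 0.56259$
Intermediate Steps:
$\frac{2705 + 113}{L + 3289} = \frac{2705 + 113}{1720 + 3289} = \frac{2818}{5009}$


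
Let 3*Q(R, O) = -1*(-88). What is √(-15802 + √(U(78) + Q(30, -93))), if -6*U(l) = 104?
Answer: √(-15802 + 2*√3) ≈ 125.69*I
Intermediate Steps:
Q(R, O) = 88/3 (Q(R, O) = (-1*(-88))/3 = (⅓)*88 = 88/3)
U(l) = -52/3 (U(l) = -⅙*104 = -52/3)
√(-15802 + √(U(78) + Q(30, -93))) = √(-15802 + √(-52/3 + 88/3)) = √(-15802 + √12) = √(-15802 + 2*√3)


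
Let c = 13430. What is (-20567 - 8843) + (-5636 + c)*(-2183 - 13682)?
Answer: -123681220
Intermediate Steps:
(-20567 - 8843) + (-5636 + c)*(-2183 - 13682) = (-20567 - 8843) + (-5636 + 13430)*(-2183 - 13682) = -29410 + 7794*(-15865) = -29410 - 123651810 = -123681220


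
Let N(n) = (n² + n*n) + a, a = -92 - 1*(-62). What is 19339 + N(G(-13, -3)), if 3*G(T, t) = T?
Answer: 174119/9 ≈ 19347.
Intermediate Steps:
G(T, t) = T/3
a = -30 (a = -92 + 62 = -30)
N(n) = -30 + 2*n² (N(n) = (n² + n*n) - 30 = (n² + n²) - 30 = 2*n² - 30 = -30 + 2*n²)
19339 + N(G(-13, -3)) = 19339 + (-30 + 2*((⅓)*(-13))²) = 19339 + (-30 + 2*(-13/3)²) = 19339 + (-30 + 2*(169/9)) = 19339 + (-30 + 338/9) = 19339 + 68/9 = 174119/9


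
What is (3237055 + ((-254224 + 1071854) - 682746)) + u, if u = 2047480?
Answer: 5419419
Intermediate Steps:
(3237055 + ((-254224 + 1071854) - 682746)) + u = (3237055 + ((-254224 + 1071854) - 682746)) + 2047480 = (3237055 + (817630 - 682746)) + 2047480 = (3237055 + 134884) + 2047480 = 3371939 + 2047480 = 5419419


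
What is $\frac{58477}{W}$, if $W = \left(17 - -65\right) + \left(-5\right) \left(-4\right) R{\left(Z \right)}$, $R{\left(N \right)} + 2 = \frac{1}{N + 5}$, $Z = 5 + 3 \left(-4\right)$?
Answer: $\frac{58477}{32} \approx 1827.4$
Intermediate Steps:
$Z = -7$ ($Z = 5 - 12 = -7$)
$R{\left(N \right)} = -2 + \frac{1}{5 + N}$ ($R{\left(N \right)} = -2 + \frac{1}{N + 5} = -2 + \frac{1}{5 + N}$)
$W = 32$ ($W = \left(17 - -65\right) + \left(-5\right) \left(-4\right) \frac{-9 - -14}{5 - 7} = \left(17 + 65\right) + 20 \frac{-9 + 14}{-2} = 82 + 20 \left(\left(- \frac{1}{2}\right) 5\right) = 82 + 20 \left(- \frac{5}{2}\right) = 82 - 50 = 32$)
$\frac{58477}{W} = \frac{58477}{32}$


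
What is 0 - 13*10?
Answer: -130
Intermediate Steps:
0 - 13*10 = 0 - 130 = -130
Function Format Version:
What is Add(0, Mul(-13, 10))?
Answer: -130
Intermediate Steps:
Add(0, Mul(-13, 10)) = Add(0, -130) = -130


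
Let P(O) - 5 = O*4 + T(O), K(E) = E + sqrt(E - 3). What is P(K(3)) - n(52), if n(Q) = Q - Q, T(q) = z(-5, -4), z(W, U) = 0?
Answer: 17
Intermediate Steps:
T(q) = 0
n(Q) = 0
K(E) = E + sqrt(-3 + E)
P(O) = 5 + 4*O (P(O) = 5 + (O*4 + 0) = 5 + (4*O + 0) = 5 + 4*O)
P(K(3)) - n(52) = (5 + 4*(3 + sqrt(-3 + 3))) - 1*0 = (5 + 4*(3 + sqrt(0))) + 0 = (5 + 4*(3 + 0)) + 0 = (5 + 4*3) + 0 = (5 + 12) + 0 = 17 + 0 = 17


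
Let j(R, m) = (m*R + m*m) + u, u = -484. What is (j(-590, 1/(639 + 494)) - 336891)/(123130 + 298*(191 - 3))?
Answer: -216542622422/114989009553 ≈ -1.8832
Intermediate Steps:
j(R, m) = -484 + m² + R*m (j(R, m) = (m*R + m*m) - 484 = (R*m + m²) - 484 = (m² + R*m) - 484 = -484 + m² + R*m)
(j(-590, 1/(639 + 494)) - 336891)/(123130 + 298*(191 - 3)) = ((-484 + (1/(639 + 494))² - 590/(639 + 494)) - 336891)/(123130 + 298*(191 - 3)) = ((-484 + (1/1133)² - 590/1133) - 336891)/(123130 + 298*188) = ((-484 + (1/1133)² - 590*1/1133) - 336891)/(123130 + 56024) = ((-484 + 1/1283689 - 590/1133) - 336891)/179154 = (-621973945/1283689 - 336891)*(1/179154) = -433085244844/1283689*1/179154 = -216542622422/114989009553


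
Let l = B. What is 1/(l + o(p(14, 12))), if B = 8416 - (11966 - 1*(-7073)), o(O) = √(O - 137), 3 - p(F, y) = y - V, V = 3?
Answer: -10623/112848272 - I*√143/112848272 ≈ -9.4135e-5 - 1.0597e-7*I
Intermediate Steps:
p(F, y) = 6 - y (p(F, y) = 3 - (y - 1*3) = 3 - (y - 3) = 3 - (-3 + y) = 3 + (3 - y) = 6 - y)
o(O) = √(-137 + O)
B = -10623 (B = 8416 - (11966 + 7073) = 8416 - 1*19039 = 8416 - 19039 = -10623)
l = -10623
1/(l + o(p(14, 12))) = 1/(-10623 + √(-137 + (6 - 1*12))) = 1/(-10623 + √(-137 + (6 - 12))) = 1/(-10623 + √(-137 - 6)) = 1/(-10623 + √(-143)) = 1/(-10623 + I*√143)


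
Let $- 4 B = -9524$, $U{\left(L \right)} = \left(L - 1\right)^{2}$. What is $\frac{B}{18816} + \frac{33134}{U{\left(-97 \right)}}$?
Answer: $\frac{3297533}{921984} \approx 3.5766$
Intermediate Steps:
$U{\left(L \right)} = \left(-1 + L\right)^{2}$
$B = 2381$ ($B = \left(- \frac{1}{4}\right) \left(-9524\right) = 2381$)
$\frac{B}{18816} + \frac{33134}{U{\left(-97 \right)}} = \frac{2381}{18816} + \frac{33134}{\left(-1 - 97\right)^{2}} = 2381 \cdot \frac{1}{18816} + \frac{33134}{\left(-98\right)^{2}} = \frac{2381}{18816} + \frac{33134}{9604} = \frac{2381}{18816} + 33134 \cdot \frac{1}{9604} = \frac{2381}{18816} + \frac{16567}{4802} = \frac{3297533}{921984}$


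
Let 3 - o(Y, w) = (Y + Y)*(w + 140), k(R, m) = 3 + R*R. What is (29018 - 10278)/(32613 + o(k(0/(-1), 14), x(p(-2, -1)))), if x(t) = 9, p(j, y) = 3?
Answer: 9370/15861 ≈ 0.59076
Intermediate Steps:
k(R, m) = 3 + R²
o(Y, w) = 3 - 2*Y*(140 + w) (o(Y, w) = 3 - (Y + Y)*(w + 140) = 3 - 2*Y*(140 + w))
(29018 - 10278)/(32613 + o(k(0/(-1), 14), x(p(-2, -1)))) = (29018 - 10278)/(32613 + (3 - 280*(3 + (0/(-1))²) - 2*(3 + (0/(-1))²)*9)) = 18740/(32613 + (3 - 280*(3 + (0*(-1))²) - 2*(3 + (0*(-1))²)*9)) = 18740/(32613 + (3 - 280*(3 + 0²) - 2*(3 + 0²)*9)) = 18740/(32613 + (3 - 280*(3 + 0) - 2*(3 + 0)*9)) = 18740/(32613 + (3 - 280*3 - 2*3*9)) = 18740/(32613 + (3 - 840 - 54)) = 18740/(32613 - 891) = 18740/31722 = 18740*(1/31722) = 9370/15861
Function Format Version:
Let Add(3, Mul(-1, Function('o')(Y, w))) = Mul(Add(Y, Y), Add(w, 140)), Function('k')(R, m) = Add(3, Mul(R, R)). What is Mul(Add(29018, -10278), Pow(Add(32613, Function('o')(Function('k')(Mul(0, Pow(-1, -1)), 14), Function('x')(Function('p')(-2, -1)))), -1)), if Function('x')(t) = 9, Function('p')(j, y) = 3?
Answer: Rational(9370, 15861) ≈ 0.59076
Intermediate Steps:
Function('k')(R, m) = Add(3, Pow(R, 2))
Function('o')(Y, w) = Add(3, Mul(-2, Y, Add(140, w))) (Function('o')(Y, w) = Add(3, Mul(-1, Mul(Add(Y, Y), Add(w, 140)))) = Add(3, Mul(-1, Mul(Mul(2, Y), Add(140, w)))) = Add(3, Mul(-1, Mul(2, Y, Add(140, w)))) = Add(3, Mul(-2, Y, Add(140, w))))
Mul(Add(29018, -10278), Pow(Add(32613, Function('o')(Function('k')(Mul(0, Pow(-1, -1)), 14), Function('x')(Function('p')(-2, -1)))), -1)) = Mul(Add(29018, -10278), Pow(Add(32613, Add(3, Mul(-280, Add(3, Pow(Mul(0, Pow(-1, -1)), 2))), Mul(-2, Add(3, Pow(Mul(0, Pow(-1, -1)), 2)), 9))), -1)) = Mul(18740, Pow(Add(32613, Add(3, Mul(-280, Add(3, Pow(Mul(0, -1), 2))), Mul(-2, Add(3, Pow(Mul(0, -1), 2)), 9))), -1)) = Mul(18740, Pow(Add(32613, Add(3, Mul(-280, Add(3, Pow(0, 2))), Mul(-2, Add(3, Pow(0, 2)), 9))), -1)) = Mul(18740, Pow(Add(32613, Add(3, Mul(-280, Add(3, 0)), Mul(-2, Add(3, 0), 9))), -1)) = Mul(18740, Pow(Add(32613, Add(3, Mul(-280, 3), Mul(-2, 3, 9))), -1)) = Mul(18740, Pow(Add(32613, Add(3, -840, -54)), -1)) = Mul(18740, Pow(Add(32613, -891), -1)) = Mul(18740, Pow(31722, -1)) = Mul(18740, Rational(1, 31722)) = Rational(9370, 15861)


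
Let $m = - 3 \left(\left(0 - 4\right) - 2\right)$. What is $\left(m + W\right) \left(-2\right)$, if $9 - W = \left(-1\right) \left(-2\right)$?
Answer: $-50$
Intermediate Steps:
$W = 7$ ($W = 9 - \left(-1\right) \left(-2\right) = 9 - 2 = 7$)
$m = 18$ ($m = - 3 \left(-4 - 2\right) = \left(-3\right) \left(-6\right) = 18$)
$\left(m + W\right) \left(-2\right) = \left(18 + 7\right) \left(-2\right) = 25 \left(-2\right) = -50$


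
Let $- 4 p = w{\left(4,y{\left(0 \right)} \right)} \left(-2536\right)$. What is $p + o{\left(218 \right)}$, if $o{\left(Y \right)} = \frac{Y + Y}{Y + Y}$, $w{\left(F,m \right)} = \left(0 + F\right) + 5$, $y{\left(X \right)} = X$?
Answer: $5707$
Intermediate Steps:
$w{\left(F,m \right)} = 5 + F$ ($w{\left(F,m \right)} = F + 5 = 5 + F$)
$p = 5706$ ($p = - \frac{\left(5 + 4\right) \left(-2536\right)}{4} = - \frac{9 \left(-2536\right)}{4} = \left(- \frac{1}{4}\right) \left(-22824\right) = 5706$)
$o{\left(Y \right)} = 1$ ($o{\left(Y \right)} = \frac{2 Y}{2 Y} = 2 Y \frac{1}{2 Y} = 1$)
$p + o{\left(218 \right)} = 5706 + 1 = 5707$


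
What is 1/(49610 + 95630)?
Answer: 1/145240 ≈ 6.8852e-6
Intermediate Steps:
1/(49610 + 95630) = 1/145240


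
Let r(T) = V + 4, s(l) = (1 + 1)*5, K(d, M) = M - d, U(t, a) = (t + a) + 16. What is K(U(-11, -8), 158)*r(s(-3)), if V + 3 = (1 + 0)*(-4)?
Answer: -483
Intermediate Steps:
V = -7 (V = -3 + (1 + 0)*(-4) = -3 + 1*(-4) = -3 - 4 = -7)
U(t, a) = 16 + a + t (U(t, a) = (a + t) + 16 = 16 + a + t)
s(l) = 10 (s(l) = 2*5 = 10)
r(T) = -3 (r(T) = -7 + 4 = -3)
K(U(-11, -8), 158)*r(s(-3)) = (158 - (16 - 8 - 11))*(-3) = (158 - 1*(-3))*(-3) = (158 + 3)*(-3) = 161*(-3) = -483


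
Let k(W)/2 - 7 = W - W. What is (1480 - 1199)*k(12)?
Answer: 3934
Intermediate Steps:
k(W) = 14 (k(W) = 14 + 2*(W - W) = 14 + 2*0 = 14 + 0 = 14)
(1480 - 1199)*k(12) = (1480 - 1199)*14 = 281*14 = 3934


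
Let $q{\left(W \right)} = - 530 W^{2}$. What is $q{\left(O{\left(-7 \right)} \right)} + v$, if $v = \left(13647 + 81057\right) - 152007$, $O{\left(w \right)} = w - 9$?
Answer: $-192983$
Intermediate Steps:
$O{\left(w \right)} = -9 + w$
$v = -57303$ ($v = 94704 - 152007 = -57303$)
$q{\left(O{\left(-7 \right)} \right)} + v = - 530 \left(-9 - 7\right)^{2} - 57303 = - 530 \left(-16\right)^{2} - 57303 = \left(-530\right) 256 - 57303 = -135680 - 57303 = -192983$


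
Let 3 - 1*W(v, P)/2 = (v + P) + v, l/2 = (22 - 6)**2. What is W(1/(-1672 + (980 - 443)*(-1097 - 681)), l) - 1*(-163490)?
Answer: 77698822090/478229 ≈ 1.6247e+5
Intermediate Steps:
l = 512 (l = 2*(22 - 6)**2 = 2*16**2 = 2*256 = 512)
W(v, P) = 6 - 4*v - 2*P (W(v, P) = 6 - 2*((v + P) + v) = 6 - 2*((P + v) + v) = 6 - 2*(P + 2*v) = 6 + (-4*v - 2*P) = 6 - 4*v - 2*P)
W(1/(-1672 + (980 - 443)*(-1097 - 681)), l) - 1*(-163490) = (6 - 4/(-1672 + (980 - 443)*(-1097 - 681)) - 2*512) - 1*(-163490) = (6 - 4/(-1672 + 537*(-1778)) - 1024) + 163490 = (6 - 4/(-1672 - 954786) - 1024) + 163490 = (6 - 4/(-956458) - 1024) + 163490 = (6 - 4*(-1/956458) - 1024) + 163490 = (6 + 2/478229 - 1024) + 163490 = -486837120/478229 + 163490 = 77698822090/478229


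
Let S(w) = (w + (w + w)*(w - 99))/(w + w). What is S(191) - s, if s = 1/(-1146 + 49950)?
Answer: 4514369/48804 ≈ 92.500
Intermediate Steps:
S(w) = (w + 2*w*(-99 + w))/(2*w) (S(w) = (w + (2*w)*(-99 + w))/((2*w)) = (w + 2*w*(-99 + w))*(1/(2*w)) = (w + 2*w*(-99 + w))/(2*w))
s = 1/48804 ≈ 2.0490e-5
S(191) - s = (-197/2 + 191) - 1*1/48804 = 185/2 - 1/48804 = 4514369/48804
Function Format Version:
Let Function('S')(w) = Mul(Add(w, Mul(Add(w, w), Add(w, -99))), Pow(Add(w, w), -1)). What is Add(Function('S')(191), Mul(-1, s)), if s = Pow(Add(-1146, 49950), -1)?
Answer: Rational(4514369, 48804) ≈ 92.500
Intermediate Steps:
Function('S')(w) = Mul(Rational(1, 2), Pow(w, -1), Add(w, Mul(2, w, Add(-99, w)))) (Function('S')(w) = Mul(Add(w, Mul(Mul(2, w), Add(-99, w))), Pow(Mul(2, w), -1)) = Mul(Add(w, Mul(2, w, Add(-99, w))), Mul(Rational(1, 2), Pow(w, -1))) = Mul(Rational(1, 2), Pow(w, -1), Add(w, Mul(2, w, Add(-99, w)))))
s = Rational(1, 48804) (s = Pow(48804, -1) = Rational(1, 48804) ≈ 2.0490e-5)
Add(Function('S')(191), Mul(-1, s)) = Add(Add(Rational(-197, 2), 191), Mul(-1, Rational(1, 48804))) = Add(Rational(185, 2), Rational(-1, 48804)) = Rational(4514369, 48804)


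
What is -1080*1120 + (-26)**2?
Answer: -1208924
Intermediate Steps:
-1080*1120 + (-26)**2 = -1209600 + 676 = -1208924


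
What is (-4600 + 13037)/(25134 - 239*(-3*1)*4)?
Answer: 649/2154 ≈ 0.30130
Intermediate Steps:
(-4600 + 13037)/(25134 - 239*(-3*1)*4) = 8437/(25134 - (-717)*4) = 8437/(25134 - 239*(-12)) = 8437/(25134 + 2868) = 8437/28002 = 8437*(1/28002) = 649/2154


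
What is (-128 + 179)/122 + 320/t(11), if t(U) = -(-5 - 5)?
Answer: 3955/122 ≈ 32.418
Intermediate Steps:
t(U) = 10 (t(U) = -1*(-10) = 10)
(-128 + 179)/122 + 320/t(11) = (-128 + 179)/122 + 320/10 = 51*(1/122) + 320*(1/10) = 51/122 + 32 = 3955/122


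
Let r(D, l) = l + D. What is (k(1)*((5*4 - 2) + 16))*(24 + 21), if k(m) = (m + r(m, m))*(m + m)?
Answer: 9180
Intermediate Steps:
r(D, l) = D + l
k(m) = 6*m² (k(m) = (m + (m + m))*(m + m) = (m + 2*m)*(2*m) = (3*m)*(2*m) = 6*m²)
(k(1)*((5*4 - 2) + 16))*(24 + 21) = ((6*1²)*((5*4 - 2) + 16))*(24 + 21) = ((6*1)*((20 - 2) + 16))*45 = (6*(18 + 16))*45 = (6*34)*45 = 204*45 = 9180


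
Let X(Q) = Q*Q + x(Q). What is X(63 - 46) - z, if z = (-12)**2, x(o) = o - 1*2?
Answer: 160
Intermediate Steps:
x(o) = -2 + o (x(o) = o - 2 = -2 + o)
z = 144
X(Q) = -2 + Q + Q**2 (X(Q) = Q*Q + (-2 + Q) = Q**2 + (-2 + Q) = -2 + Q + Q**2)
X(63 - 46) - z = (-2 + (63 - 46) + (63 - 46)**2) - 1*144 = (-2 + 17 + 17**2) - 144 = (-2 + 17 + 289) - 144 = 304 - 144 = 160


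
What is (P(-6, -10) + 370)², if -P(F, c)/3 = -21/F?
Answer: 516961/4 ≈ 1.2924e+5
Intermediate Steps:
P(F, c) = 63/F (P(F, c) = -(-63)/F = 63/F)
(P(-6, -10) + 370)² = (63/(-6) + 370)² = (63*(-⅙) + 370)² = (-21/2 + 370)² = (719/2)² = 516961/4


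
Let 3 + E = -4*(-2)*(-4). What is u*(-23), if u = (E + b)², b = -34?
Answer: -109503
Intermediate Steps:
E = -35 (E = -3 - 4*(-2)*(-4) = -3 + 8*(-4) = -3 - 32 = -35)
u = 4761 (u = (-35 - 34)² = (-69)² = 4761)
u*(-23) = 4761*(-23) = -109503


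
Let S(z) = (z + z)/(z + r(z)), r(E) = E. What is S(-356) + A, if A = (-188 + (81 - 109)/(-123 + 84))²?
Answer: 53349937/1521 ≈ 35076.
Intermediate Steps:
A = 53348416/1521 (A = (-188 - 28/(-39))² = (-188 - 28*(-1/39))² = (-188 + 28/39)² = (-7304/39)² = 53348416/1521 ≈ 35075.)
S(z) = 1 (S(z) = (z + z)/(z + z) = (2*z)/((2*z)) = (2*z)*(1/(2*z)) = 1)
S(-356) + A = 1 + 53348416/1521 = 53349937/1521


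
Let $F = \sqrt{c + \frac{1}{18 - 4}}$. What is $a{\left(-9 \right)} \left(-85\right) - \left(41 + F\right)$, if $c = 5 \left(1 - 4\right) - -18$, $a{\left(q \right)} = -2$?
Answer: $129 - \frac{\sqrt{602}}{14} \approx 127.25$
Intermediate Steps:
$c = 3$ ($c = 5 \left(-3\right) + 18 = -15 + 18 = 3$)
$F = \frac{\sqrt{602}}{14}$ ($F = \sqrt{3 + \frac{1}{18 - 4}} = \sqrt{3 + \frac{1}{14}} = \sqrt{\frac{43}{14}} = \frac{\sqrt{602}}{14} \approx 1.7525$)
$a{\left(-9 \right)} \left(-85\right) - \left(41 + F\right) = \left(-2\right) \left(-85\right) - \left(41 + \frac{\sqrt{602}}{14}\right) = 170 - \left(41 + \frac{\sqrt{602}}{14}\right) = 129 - \frac{\sqrt{602}}{14}$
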